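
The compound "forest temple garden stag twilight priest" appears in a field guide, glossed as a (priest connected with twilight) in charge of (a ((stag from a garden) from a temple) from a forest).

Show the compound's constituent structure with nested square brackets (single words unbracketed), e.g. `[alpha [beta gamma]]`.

[[forest [temple [garden stag]]] [twilight priest]]

Whole compound: head "priest" (specifically "twilight priest"), modifier "forest temple garden stag".
Within "forest temple garden stag", the head is "stag" (specifically "temple garden stag") and the modifier is "forest".
Within "temple garden stag", the head is "stag" (specifically "garden stag") and the modifier is "temple".
Within "garden stag", the head is "stag" and the modifier is "garden".
Within "twilight priest", the head is "priest" and the modifier is "twilight".
Putting it together: [[forest [temple [garden stag]]] [twilight priest]].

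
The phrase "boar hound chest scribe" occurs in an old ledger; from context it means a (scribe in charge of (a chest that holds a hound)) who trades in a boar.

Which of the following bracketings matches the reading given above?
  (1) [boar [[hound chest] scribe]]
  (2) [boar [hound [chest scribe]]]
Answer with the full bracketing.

The paraphrase's head is the "scribe" part ("hound chest scribe"); its modifier is "boar".
That top-level split, carried through the inner groups, gives [boar [[hound chest] scribe]].

[boar [[hound chest] scribe]]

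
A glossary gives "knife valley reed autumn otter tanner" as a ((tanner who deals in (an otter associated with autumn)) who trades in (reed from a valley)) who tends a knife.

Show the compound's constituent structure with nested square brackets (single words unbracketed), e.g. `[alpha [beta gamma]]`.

[knife [[valley reed] [[autumn otter] tanner]]]

At the top level: head "tanner" (specifically "valley reed autumn otter tanner"); modifier "knife".
Within "valley reed autumn otter tanner", the head is "tanner" (specifically "autumn otter tanner") and the modifier is "valley reed".
Within "valley reed", the head is "reed" and the modifier is "valley".
Within "autumn otter tanner", the head is "tanner" and the modifier is "autumn otter".
Within "autumn otter", the head is "otter" and the modifier is "autumn".
Putting it together: [knife [[valley reed] [[autumn otter] tanner]]].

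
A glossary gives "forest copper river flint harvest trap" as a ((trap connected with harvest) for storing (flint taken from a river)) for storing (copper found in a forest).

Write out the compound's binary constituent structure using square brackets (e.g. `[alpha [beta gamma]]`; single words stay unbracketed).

[[forest copper] [[river flint] [harvest trap]]]

The outermost head in the paraphrase is "trap" (specifically "river flint harvest trap"), modified by "forest copper".
"forest copper" → head "copper", modifier "forest".
"river flint harvest trap" → head "trap" (specifically "harvest trap"), modifier "river flint".
"river flint" → head "flint", modifier "river".
"harvest trap" → head "trap", modifier "harvest".
So the structure is [[forest copper] [[river flint] [harvest trap]]].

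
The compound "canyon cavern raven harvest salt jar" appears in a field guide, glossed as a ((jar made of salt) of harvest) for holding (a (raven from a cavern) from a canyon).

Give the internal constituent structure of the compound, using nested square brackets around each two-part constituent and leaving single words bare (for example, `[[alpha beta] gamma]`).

Whole compound: head "jar" (specifically "harvest salt jar"), modifier "canyon cavern raven".
Within "canyon cavern raven", the head is "raven" (specifically "cavern raven") and the modifier is "canyon".
Within "cavern raven", the head is "raven" and the modifier is "cavern".
Within "harvest salt jar", the head is "jar" (specifically "salt jar") and the modifier is "harvest".
Within "salt jar", the head is "jar" and the modifier is "salt".
Putting it together: [[canyon [cavern raven]] [harvest [salt jar]]].

[[canyon [cavern raven]] [harvest [salt jar]]]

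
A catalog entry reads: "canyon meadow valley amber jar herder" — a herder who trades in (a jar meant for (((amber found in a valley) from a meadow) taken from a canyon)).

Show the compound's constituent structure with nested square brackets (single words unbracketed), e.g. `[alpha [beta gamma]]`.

[[[canyon [meadow [valley amber]]] jar] herder]

At the top level: head "herder"; modifier "canyon meadow valley amber jar".
Within "canyon meadow valley amber jar", the head is "jar" and the modifier is "canyon meadow valley amber".
Within "canyon meadow valley amber", the head is "amber" (specifically "meadow valley amber") and the modifier is "canyon".
Within "meadow valley amber", the head is "amber" (specifically "valley amber") and the modifier is "meadow".
Within "valley amber", the head is "amber" and the modifier is "valley".
Putting it together: [[[canyon [meadow [valley amber]]] jar] herder].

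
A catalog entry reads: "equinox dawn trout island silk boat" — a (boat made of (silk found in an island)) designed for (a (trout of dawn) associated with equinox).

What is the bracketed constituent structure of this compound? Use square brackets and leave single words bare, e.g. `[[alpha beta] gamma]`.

[[equinox [dawn trout]] [[island silk] boat]]

Whole compound: head "boat" (specifically "island silk boat"), modifier "equinox dawn trout".
Within "equinox dawn trout", the head is "trout" (specifically "dawn trout") and the modifier is "equinox".
Within "dawn trout", the head is "trout" and the modifier is "dawn".
Within "island silk boat", the head is "boat" and the modifier is "island silk".
Within "island silk", the head is "silk" and the modifier is "island".
Assembled: [[equinox [dawn trout]] [[island silk] boat]].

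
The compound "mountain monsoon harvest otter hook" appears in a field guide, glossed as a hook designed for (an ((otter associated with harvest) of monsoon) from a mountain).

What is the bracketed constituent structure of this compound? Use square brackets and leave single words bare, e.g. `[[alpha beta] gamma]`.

At the top level: head "hook"; modifier "mountain monsoon harvest otter".
Within "mountain monsoon harvest otter", the head is "otter" (specifically "monsoon harvest otter") and the modifier is "mountain".
Within "monsoon harvest otter", the head is "otter" (specifically "harvest otter") and the modifier is "monsoon".
Within "harvest otter", the head is "otter" and the modifier is "harvest".
Putting it together: [[mountain [monsoon [harvest otter]]] hook].

[[mountain [monsoon [harvest otter]]] hook]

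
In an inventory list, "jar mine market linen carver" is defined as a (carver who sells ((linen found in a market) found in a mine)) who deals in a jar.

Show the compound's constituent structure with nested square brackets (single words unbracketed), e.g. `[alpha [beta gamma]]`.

Whole compound: head "carver" (specifically "mine market linen carver"), modifier "jar".
"mine market linen carver" → head "carver", modifier "mine market linen".
"mine market linen" → head "linen" (specifically "market linen"), modifier "mine".
"market linen" → head "linen", modifier "market".
Assembled: [jar [[mine [market linen]] carver]].

[jar [[mine [market linen]] carver]]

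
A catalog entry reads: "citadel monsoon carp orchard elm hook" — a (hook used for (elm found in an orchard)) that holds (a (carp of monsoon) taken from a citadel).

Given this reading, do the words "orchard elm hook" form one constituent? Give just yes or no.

yes

The paraphrase groups the words so that "orchard elm hook" is one unit: it corresponds to a single parenthesized sub-phrase.
The full structure is [[citadel [monsoon carp]] [[orchard elm] hook]], in which [orchard elm hook] is a constituent.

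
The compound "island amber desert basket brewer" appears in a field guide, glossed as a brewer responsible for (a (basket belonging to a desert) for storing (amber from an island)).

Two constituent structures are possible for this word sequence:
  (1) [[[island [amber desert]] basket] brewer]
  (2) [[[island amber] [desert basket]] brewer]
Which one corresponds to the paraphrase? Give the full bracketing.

The paraphrase's head is the "brewer" part ("brewer"); its modifier is "island amber desert basket".
That top-level split, carried through the inner groups, gives [[[island amber] [desert basket]] brewer].

[[[island amber] [desert basket]] brewer]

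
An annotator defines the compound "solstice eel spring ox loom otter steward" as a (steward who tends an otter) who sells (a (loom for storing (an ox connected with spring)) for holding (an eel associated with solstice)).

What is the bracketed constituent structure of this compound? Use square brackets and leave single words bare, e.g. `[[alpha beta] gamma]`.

The outermost head in the paraphrase is "steward" (specifically "otter steward"), modified by "solstice eel spring ox loom".
"solstice eel spring ox loom" → head "loom" (specifically "spring ox loom"), modifier "solstice eel".
"solstice eel" → head "eel", modifier "solstice".
"spring ox loom" → head "loom", modifier "spring ox".
"spring ox" → head "ox", modifier "spring".
"otter steward" → head "steward", modifier "otter".
Assembled: [[[solstice eel] [[spring ox] loom]] [otter steward]].

[[[solstice eel] [[spring ox] loom]] [otter steward]]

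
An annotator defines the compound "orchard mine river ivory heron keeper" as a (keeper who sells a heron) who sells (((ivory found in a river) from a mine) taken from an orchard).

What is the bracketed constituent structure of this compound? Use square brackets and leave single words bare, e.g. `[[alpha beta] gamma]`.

[[orchard [mine [river ivory]]] [heron keeper]]

At the top level: head "keeper" (specifically "heron keeper"); modifier "orchard mine river ivory".
Within "orchard mine river ivory", the head is "ivory" (specifically "mine river ivory") and the modifier is "orchard".
Within "mine river ivory", the head is "ivory" (specifically "river ivory") and the modifier is "mine".
Within "river ivory", the head is "ivory" and the modifier is "river".
Within "heron keeper", the head is "keeper" and the modifier is "heron".
Putting it together: [[orchard [mine [river ivory]]] [heron keeper]].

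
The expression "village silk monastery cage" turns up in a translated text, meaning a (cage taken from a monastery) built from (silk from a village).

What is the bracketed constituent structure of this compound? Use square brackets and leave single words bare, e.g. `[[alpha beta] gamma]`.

[[village silk] [monastery cage]]

Overall it is a kind of cage (specifically "monastery cage"); the modifier is "village silk".
"village silk" → head "silk", modifier "village".
"monastery cage" → head "cage", modifier "monastery".
Assembled: [[village silk] [monastery cage]].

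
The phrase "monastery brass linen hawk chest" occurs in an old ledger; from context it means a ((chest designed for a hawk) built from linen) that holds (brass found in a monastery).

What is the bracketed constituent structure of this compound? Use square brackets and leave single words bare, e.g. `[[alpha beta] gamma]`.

Overall it is a kind of chest (specifically "linen hawk chest"); the modifier is "monastery brass".
Within "monastery brass", the head is "brass" and the modifier is "monastery".
Within "linen hawk chest", the head is "chest" (specifically "hawk chest") and the modifier is "linen".
Within "hawk chest", the head is "chest" and the modifier is "hawk".
Putting it together: [[monastery brass] [linen [hawk chest]]].

[[monastery brass] [linen [hawk chest]]]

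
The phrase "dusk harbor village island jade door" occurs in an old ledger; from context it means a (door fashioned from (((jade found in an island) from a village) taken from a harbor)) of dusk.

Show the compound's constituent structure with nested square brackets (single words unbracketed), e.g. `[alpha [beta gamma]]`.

At the top level: head "door" (specifically "harbor village island jade door"); modifier "dusk".
Inside "harbor village island jade door": head "door", modifier "harbor village island jade".
Inside "harbor village island jade": head "jade" (specifically "village island jade"), modifier "harbor".
Inside "village island jade": head "jade" (specifically "island jade"), modifier "village".
Inside "island jade": head "jade", modifier "island".
So the structure is [dusk [[harbor [village [island jade]]] door]].

[dusk [[harbor [village [island jade]]] door]]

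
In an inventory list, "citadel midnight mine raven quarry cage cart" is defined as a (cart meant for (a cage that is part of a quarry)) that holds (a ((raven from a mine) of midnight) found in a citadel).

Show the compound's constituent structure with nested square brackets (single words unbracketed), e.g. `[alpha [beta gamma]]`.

[[citadel [midnight [mine raven]]] [[quarry cage] cart]]

The outermost head in the paraphrase is "cart" (specifically "quarry cage cart"), modified by "citadel midnight mine raven".
"citadel midnight mine raven" → head "raven" (specifically "midnight mine raven"), modifier "citadel".
"midnight mine raven" → head "raven" (specifically "mine raven"), modifier "midnight".
"mine raven" → head "raven", modifier "mine".
"quarry cage cart" → head "cart", modifier "quarry cage".
"quarry cage" → head "cage", modifier "quarry".
Putting it together: [[citadel [midnight [mine raven]]] [[quarry cage] cart]].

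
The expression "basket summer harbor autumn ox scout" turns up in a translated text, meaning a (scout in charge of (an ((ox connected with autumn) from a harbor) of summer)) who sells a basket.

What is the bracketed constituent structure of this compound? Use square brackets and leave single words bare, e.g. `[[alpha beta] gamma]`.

Whole compound: head "scout" (specifically "summer harbor autumn ox scout"), modifier "basket".
Within "summer harbor autumn ox scout", the head is "scout" and the modifier is "summer harbor autumn ox".
Within "summer harbor autumn ox", the head is "ox" (specifically "harbor autumn ox") and the modifier is "summer".
Within "harbor autumn ox", the head is "ox" (specifically "autumn ox") and the modifier is "harbor".
Within "autumn ox", the head is "ox" and the modifier is "autumn".
Putting it together: [basket [[summer [harbor [autumn ox]]] scout]].

[basket [[summer [harbor [autumn ox]]] scout]]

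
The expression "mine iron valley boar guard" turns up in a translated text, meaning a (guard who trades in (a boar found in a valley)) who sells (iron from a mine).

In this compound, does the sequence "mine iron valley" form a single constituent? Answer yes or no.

no

The top-level split is [mine iron] [valley boar guard]; the full structure is [[mine iron] [[valley boar] guard]].
"mine iron valley" straddles a constituent boundary, so it is not a single unit.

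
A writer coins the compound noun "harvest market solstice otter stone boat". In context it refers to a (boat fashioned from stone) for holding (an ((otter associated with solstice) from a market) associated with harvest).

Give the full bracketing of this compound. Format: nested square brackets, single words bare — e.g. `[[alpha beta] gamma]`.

At the top level: head "boat" (specifically "stone boat"); modifier "harvest market solstice otter".
"harvest market solstice otter" → head "otter" (specifically "market solstice otter"), modifier "harvest".
"market solstice otter" → head "otter" (specifically "solstice otter"), modifier "market".
"solstice otter" → head "otter", modifier "solstice".
"stone boat" → head "boat", modifier "stone".
So the structure is [[harvest [market [solstice otter]]] [stone boat]].

[[harvest [market [solstice otter]]] [stone boat]]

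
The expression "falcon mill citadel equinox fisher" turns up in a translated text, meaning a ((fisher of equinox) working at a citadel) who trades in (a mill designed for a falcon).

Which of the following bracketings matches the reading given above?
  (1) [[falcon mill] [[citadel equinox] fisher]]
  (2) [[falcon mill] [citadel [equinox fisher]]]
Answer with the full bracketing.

[[falcon mill] [citadel [equinox fisher]]]

The paraphrase's head is the "fisher" part ("citadel equinox fisher"); its modifier is "falcon mill".
That top-level split, carried through the inner groups, gives [[falcon mill] [citadel [equinox fisher]]].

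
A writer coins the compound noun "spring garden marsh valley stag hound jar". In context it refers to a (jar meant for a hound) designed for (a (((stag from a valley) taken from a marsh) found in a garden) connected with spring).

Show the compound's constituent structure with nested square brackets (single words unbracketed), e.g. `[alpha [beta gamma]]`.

The outermost head in the paraphrase is "jar" (specifically "hound jar"), modified by "spring garden marsh valley stag".
Within "spring garden marsh valley stag", the head is "stag" (specifically "garden marsh valley stag") and the modifier is "spring".
Within "garden marsh valley stag", the head is "stag" (specifically "marsh valley stag") and the modifier is "garden".
Within "marsh valley stag", the head is "stag" (specifically "valley stag") and the modifier is "marsh".
Within "valley stag", the head is "stag" and the modifier is "valley".
Within "hound jar", the head is "jar" and the modifier is "hound".
Assembled: [[spring [garden [marsh [valley stag]]]] [hound jar]].

[[spring [garden [marsh [valley stag]]]] [hound jar]]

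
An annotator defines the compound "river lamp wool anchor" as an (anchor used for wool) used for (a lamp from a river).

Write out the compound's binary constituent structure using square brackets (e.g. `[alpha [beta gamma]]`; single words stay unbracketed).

[[river lamp] [wool anchor]]

The outermost head in the paraphrase is "anchor" (specifically "wool anchor"), modified by "river lamp".
Within "river lamp", the head is "lamp" and the modifier is "river".
Within "wool anchor", the head is "anchor" and the modifier is "wool".
Putting it together: [[river lamp] [wool anchor]].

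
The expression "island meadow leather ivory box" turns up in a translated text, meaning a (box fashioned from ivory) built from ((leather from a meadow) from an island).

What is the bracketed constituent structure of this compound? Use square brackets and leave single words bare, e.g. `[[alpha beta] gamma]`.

[[island [meadow leather]] [ivory box]]

The outermost head in the paraphrase is "box" (specifically "ivory box"), modified by "island meadow leather".
Within "island meadow leather", the head is "leather" (specifically "meadow leather") and the modifier is "island".
Within "meadow leather", the head is "leather" and the modifier is "meadow".
Within "ivory box", the head is "box" and the modifier is "ivory".
So the structure is [[island [meadow leather]] [ivory box]].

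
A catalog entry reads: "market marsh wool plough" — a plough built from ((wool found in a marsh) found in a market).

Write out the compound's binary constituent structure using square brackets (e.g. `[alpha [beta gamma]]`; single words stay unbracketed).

The outermost head in the paraphrase is "plough", modified by "market marsh wool".
"market marsh wool" → head "wool" (specifically "marsh wool"), modifier "market".
"marsh wool" → head "wool", modifier "marsh".
Assembled: [[market [marsh wool]] plough].

[[market [marsh wool]] plough]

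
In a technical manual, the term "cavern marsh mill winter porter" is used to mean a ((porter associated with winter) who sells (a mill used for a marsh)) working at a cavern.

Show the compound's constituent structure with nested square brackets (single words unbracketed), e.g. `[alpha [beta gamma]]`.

[cavern [[marsh mill] [winter porter]]]

At the top level: head "porter" (specifically "marsh mill winter porter"); modifier "cavern".
Inside "marsh mill winter porter": head "porter" (specifically "winter porter"), modifier "marsh mill".
Inside "marsh mill": head "mill", modifier "marsh".
Inside "winter porter": head "porter", modifier "winter".
So the structure is [cavern [[marsh mill] [winter porter]]].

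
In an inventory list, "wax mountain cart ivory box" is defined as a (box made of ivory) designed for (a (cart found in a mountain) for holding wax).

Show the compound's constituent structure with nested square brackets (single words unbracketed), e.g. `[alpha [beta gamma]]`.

Overall it is a kind of box (specifically "ivory box"); the modifier is "wax mountain cart".
"wax mountain cart" → head "cart" (specifically "mountain cart"), modifier "wax".
"mountain cart" → head "cart", modifier "mountain".
"ivory box" → head "box", modifier "ivory".
Assembled: [[wax [mountain cart]] [ivory box]].

[[wax [mountain cart]] [ivory box]]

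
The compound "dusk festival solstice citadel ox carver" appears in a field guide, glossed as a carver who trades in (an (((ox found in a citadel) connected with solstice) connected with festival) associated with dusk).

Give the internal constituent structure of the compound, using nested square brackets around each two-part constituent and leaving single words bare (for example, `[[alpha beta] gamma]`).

[[dusk [festival [solstice [citadel ox]]]] carver]

Whole compound: head "carver", modifier "dusk festival solstice citadel ox".
Within "dusk festival solstice citadel ox", the head is "ox" (specifically "festival solstice citadel ox") and the modifier is "dusk".
Within "festival solstice citadel ox", the head is "ox" (specifically "solstice citadel ox") and the modifier is "festival".
Within "solstice citadel ox", the head is "ox" (specifically "citadel ox") and the modifier is "solstice".
Within "citadel ox", the head is "ox" and the modifier is "citadel".
Assembled: [[dusk [festival [solstice [citadel ox]]]] carver].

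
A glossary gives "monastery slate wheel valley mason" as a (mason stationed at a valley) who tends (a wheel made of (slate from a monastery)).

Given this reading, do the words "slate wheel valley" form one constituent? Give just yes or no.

The top-level split is [monastery slate wheel] [valley mason]; the full structure is [[[monastery slate] wheel] [valley mason]].
"slate wheel valley" straddles a constituent boundary, so it is not a single unit.

no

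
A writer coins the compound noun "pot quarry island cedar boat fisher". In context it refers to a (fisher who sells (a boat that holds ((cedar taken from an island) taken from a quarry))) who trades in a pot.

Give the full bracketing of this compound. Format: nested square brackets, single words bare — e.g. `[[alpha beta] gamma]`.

[pot [[[quarry [island cedar]] boat] fisher]]

Overall it is a kind of fisher (specifically "quarry island cedar boat fisher"); the modifier is "pot".
Inside "quarry island cedar boat fisher": head "fisher", modifier "quarry island cedar boat".
Inside "quarry island cedar boat": head "boat", modifier "quarry island cedar".
Inside "quarry island cedar": head "cedar" (specifically "island cedar"), modifier "quarry".
Inside "island cedar": head "cedar", modifier "island".
Putting it together: [pot [[[quarry [island cedar]] boat] fisher]].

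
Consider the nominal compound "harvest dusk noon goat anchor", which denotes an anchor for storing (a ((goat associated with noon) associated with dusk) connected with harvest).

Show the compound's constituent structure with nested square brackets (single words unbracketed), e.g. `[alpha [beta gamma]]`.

[[harvest [dusk [noon goat]]] anchor]

The outermost head in the paraphrase is "anchor", modified by "harvest dusk noon goat".
Inside "harvest dusk noon goat": head "goat" (specifically "dusk noon goat"), modifier "harvest".
Inside "dusk noon goat": head "goat" (specifically "noon goat"), modifier "dusk".
Inside "noon goat": head "goat", modifier "noon".
So the structure is [[harvest [dusk [noon goat]]] anchor].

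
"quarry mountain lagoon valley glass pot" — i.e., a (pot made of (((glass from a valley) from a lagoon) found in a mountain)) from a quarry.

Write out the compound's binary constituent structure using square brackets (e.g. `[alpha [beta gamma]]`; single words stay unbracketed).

At the top level: head "pot" (specifically "mountain lagoon valley glass pot"); modifier "quarry".
"mountain lagoon valley glass pot" → head "pot", modifier "mountain lagoon valley glass".
"mountain lagoon valley glass" → head "glass" (specifically "lagoon valley glass"), modifier "mountain".
"lagoon valley glass" → head "glass" (specifically "valley glass"), modifier "lagoon".
"valley glass" → head "glass", modifier "valley".
Assembled: [quarry [[mountain [lagoon [valley glass]]] pot]].

[quarry [[mountain [lagoon [valley glass]]] pot]]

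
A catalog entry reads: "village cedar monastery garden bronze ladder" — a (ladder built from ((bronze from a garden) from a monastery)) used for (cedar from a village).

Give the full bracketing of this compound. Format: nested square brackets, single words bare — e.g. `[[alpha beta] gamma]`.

At the top level: head "ladder" (specifically "monastery garden bronze ladder"); modifier "village cedar".
Inside "village cedar": head "cedar", modifier "village".
Inside "monastery garden bronze ladder": head "ladder", modifier "monastery garden bronze".
Inside "monastery garden bronze": head "bronze" (specifically "garden bronze"), modifier "monastery".
Inside "garden bronze": head "bronze", modifier "garden".
Assembled: [[village cedar] [[monastery [garden bronze]] ladder]].

[[village cedar] [[monastery [garden bronze]] ladder]]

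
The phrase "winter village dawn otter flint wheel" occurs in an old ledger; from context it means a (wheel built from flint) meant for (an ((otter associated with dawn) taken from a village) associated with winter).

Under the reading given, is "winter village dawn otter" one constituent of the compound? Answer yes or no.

yes

The paraphrase groups the words so that "winter village dawn otter" is one unit: it corresponds to a single parenthesized sub-phrase.
The full structure is [[winter [village [dawn otter]]] [flint wheel]], in which [winter village dawn otter] is a constituent.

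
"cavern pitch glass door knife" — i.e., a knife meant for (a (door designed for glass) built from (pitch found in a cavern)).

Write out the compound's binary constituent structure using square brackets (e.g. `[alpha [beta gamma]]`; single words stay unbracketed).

At the top level: head "knife"; modifier "cavern pitch glass door".
Within "cavern pitch glass door", the head is "door" (specifically "glass door") and the modifier is "cavern pitch".
Within "cavern pitch", the head is "pitch" and the modifier is "cavern".
Within "glass door", the head is "door" and the modifier is "glass".
So the structure is [[[cavern pitch] [glass door]] knife].

[[[cavern pitch] [glass door]] knife]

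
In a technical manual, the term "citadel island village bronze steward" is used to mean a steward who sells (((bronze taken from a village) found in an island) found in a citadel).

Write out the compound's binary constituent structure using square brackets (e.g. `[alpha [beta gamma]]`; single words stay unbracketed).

[[citadel [island [village bronze]]] steward]

At the top level: head "steward"; modifier "citadel island village bronze".
Within "citadel island village bronze", the head is "bronze" (specifically "island village bronze") and the modifier is "citadel".
Within "island village bronze", the head is "bronze" (specifically "village bronze") and the modifier is "island".
Within "village bronze", the head is "bronze" and the modifier is "village".
Assembled: [[citadel [island [village bronze]]] steward].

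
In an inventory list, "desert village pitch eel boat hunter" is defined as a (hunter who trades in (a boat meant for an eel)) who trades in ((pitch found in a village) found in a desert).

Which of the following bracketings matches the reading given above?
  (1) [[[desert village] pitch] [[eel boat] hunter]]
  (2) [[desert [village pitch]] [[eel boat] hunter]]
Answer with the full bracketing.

[[desert [village pitch]] [[eel boat] hunter]]

The paraphrase's head is the "hunter" part ("eel boat hunter"); its modifier is "desert village pitch".
That top-level split, carried through the inner groups, gives [[desert [village pitch]] [[eel boat] hunter]].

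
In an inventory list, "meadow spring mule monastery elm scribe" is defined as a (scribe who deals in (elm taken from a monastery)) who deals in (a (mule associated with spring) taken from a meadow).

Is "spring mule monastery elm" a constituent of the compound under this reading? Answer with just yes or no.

The top-level split is [meadow spring mule] [monastery elm scribe]; the full structure is [[meadow [spring mule]] [[monastery elm] scribe]].
"spring mule monastery elm" straddles a constituent boundary, so it is not a single unit.

no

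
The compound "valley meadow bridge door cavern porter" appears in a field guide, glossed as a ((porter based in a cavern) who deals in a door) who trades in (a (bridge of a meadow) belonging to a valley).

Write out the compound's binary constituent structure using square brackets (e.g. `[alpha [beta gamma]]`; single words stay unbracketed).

At the top level: head "porter" (specifically "door cavern porter"); modifier "valley meadow bridge".
"valley meadow bridge" → head "bridge" (specifically "meadow bridge"), modifier "valley".
"meadow bridge" → head "bridge", modifier "meadow".
"door cavern porter" → head "porter" (specifically "cavern porter"), modifier "door".
"cavern porter" → head "porter", modifier "cavern".
So the structure is [[valley [meadow bridge]] [door [cavern porter]]].

[[valley [meadow bridge]] [door [cavern porter]]]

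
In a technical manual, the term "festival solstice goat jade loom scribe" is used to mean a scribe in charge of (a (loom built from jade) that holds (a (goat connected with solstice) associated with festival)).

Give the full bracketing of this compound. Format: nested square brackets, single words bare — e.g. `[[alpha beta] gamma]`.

[[[festival [solstice goat]] [jade loom]] scribe]

The outermost head in the paraphrase is "scribe", modified by "festival solstice goat jade loom".
Within "festival solstice goat jade loom", the head is "loom" (specifically "jade loom") and the modifier is "festival solstice goat".
Within "festival solstice goat", the head is "goat" (specifically "solstice goat") and the modifier is "festival".
Within "solstice goat", the head is "goat" and the modifier is "solstice".
Within "jade loom", the head is "loom" and the modifier is "jade".
Putting it together: [[[festival [solstice goat]] [jade loom]] scribe].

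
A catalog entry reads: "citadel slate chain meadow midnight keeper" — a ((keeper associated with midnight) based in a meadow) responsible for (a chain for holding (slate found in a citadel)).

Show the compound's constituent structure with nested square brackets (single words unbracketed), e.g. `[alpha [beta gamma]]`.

Whole compound: head "keeper" (specifically "meadow midnight keeper"), modifier "citadel slate chain".
"citadel slate chain" → head "chain", modifier "citadel slate".
"citadel slate" → head "slate", modifier "citadel".
"meadow midnight keeper" → head "keeper" (specifically "midnight keeper"), modifier "meadow".
"midnight keeper" → head "keeper", modifier "midnight".
Assembled: [[[citadel slate] chain] [meadow [midnight keeper]]].

[[[citadel slate] chain] [meadow [midnight keeper]]]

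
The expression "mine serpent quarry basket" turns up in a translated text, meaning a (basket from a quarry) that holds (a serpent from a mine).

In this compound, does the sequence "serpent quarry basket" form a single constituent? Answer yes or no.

no

The top-level split is [mine serpent] [quarry basket]; the full structure is [[mine serpent] [quarry basket]].
"serpent quarry basket" straddles a constituent boundary, so it is not a single unit.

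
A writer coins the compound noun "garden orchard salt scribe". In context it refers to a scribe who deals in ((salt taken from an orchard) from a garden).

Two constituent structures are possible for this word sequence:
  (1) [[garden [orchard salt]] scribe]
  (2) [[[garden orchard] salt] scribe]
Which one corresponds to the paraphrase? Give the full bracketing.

The paraphrase's head is the "scribe" part ("scribe"); its modifier is "garden orchard salt".
That top-level split, carried through the inner groups, gives [[garden [orchard salt]] scribe].

[[garden [orchard salt]] scribe]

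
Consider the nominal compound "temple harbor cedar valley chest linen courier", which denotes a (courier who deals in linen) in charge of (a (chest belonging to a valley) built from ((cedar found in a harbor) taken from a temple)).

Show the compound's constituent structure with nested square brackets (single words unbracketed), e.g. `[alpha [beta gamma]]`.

Overall it is a kind of courier (specifically "linen courier"); the modifier is "temple harbor cedar valley chest".
Inside "temple harbor cedar valley chest": head "chest" (specifically "valley chest"), modifier "temple harbor cedar".
Inside "temple harbor cedar": head "cedar" (specifically "harbor cedar"), modifier "temple".
Inside "harbor cedar": head "cedar", modifier "harbor".
Inside "valley chest": head "chest", modifier "valley".
Inside "linen courier": head "courier", modifier "linen".
So the structure is [[[temple [harbor cedar]] [valley chest]] [linen courier]].

[[[temple [harbor cedar]] [valley chest]] [linen courier]]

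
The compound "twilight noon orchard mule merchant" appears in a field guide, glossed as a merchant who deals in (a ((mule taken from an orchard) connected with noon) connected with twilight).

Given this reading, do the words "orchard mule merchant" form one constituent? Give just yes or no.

The top-level split is [twilight noon orchard mule] [merchant]; the full structure is [[twilight [noon [orchard mule]]] merchant].
"orchard mule merchant" straddles a constituent boundary, so it is not a single unit.

no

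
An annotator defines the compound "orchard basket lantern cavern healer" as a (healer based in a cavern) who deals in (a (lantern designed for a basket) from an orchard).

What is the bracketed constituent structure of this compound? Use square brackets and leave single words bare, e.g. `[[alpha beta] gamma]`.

[[orchard [basket lantern]] [cavern healer]]

Whole compound: head "healer" (specifically "cavern healer"), modifier "orchard basket lantern".
Within "orchard basket lantern", the head is "lantern" (specifically "basket lantern") and the modifier is "orchard".
Within "basket lantern", the head is "lantern" and the modifier is "basket".
Within "cavern healer", the head is "healer" and the modifier is "cavern".
So the structure is [[orchard [basket lantern]] [cavern healer]].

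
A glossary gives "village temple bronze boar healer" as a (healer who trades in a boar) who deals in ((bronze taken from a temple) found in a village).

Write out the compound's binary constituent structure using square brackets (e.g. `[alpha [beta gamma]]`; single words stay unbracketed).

[[village [temple bronze]] [boar healer]]

Overall it is a kind of healer (specifically "boar healer"); the modifier is "village temple bronze".
Within "village temple bronze", the head is "bronze" (specifically "temple bronze") and the modifier is "village".
Within "temple bronze", the head is "bronze" and the modifier is "temple".
Within "boar healer", the head is "healer" and the modifier is "boar".
So the structure is [[village [temple bronze]] [boar healer]].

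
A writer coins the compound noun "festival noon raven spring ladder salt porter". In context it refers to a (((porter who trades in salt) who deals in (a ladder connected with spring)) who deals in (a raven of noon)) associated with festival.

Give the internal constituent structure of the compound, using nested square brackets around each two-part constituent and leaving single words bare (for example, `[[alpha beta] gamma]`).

[festival [[noon raven] [[spring ladder] [salt porter]]]]

At the top level: head "porter" (specifically "noon raven spring ladder salt porter"); modifier "festival".
"noon raven spring ladder salt porter" → head "porter" (specifically "spring ladder salt porter"), modifier "noon raven".
"noon raven" → head "raven", modifier "noon".
"spring ladder salt porter" → head "porter" (specifically "salt porter"), modifier "spring ladder".
"spring ladder" → head "ladder", modifier "spring".
"salt porter" → head "porter", modifier "salt".
So the structure is [festival [[noon raven] [[spring ladder] [salt porter]]]].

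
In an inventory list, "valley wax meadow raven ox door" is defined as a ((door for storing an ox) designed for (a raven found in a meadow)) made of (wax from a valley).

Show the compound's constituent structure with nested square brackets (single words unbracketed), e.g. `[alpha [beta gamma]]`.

[[valley wax] [[meadow raven] [ox door]]]

Overall it is a kind of door (specifically "meadow raven ox door"); the modifier is "valley wax".
"valley wax" → head "wax", modifier "valley".
"meadow raven ox door" → head "door" (specifically "ox door"), modifier "meadow raven".
"meadow raven" → head "raven", modifier "meadow".
"ox door" → head "door", modifier "ox".
Putting it together: [[valley wax] [[meadow raven] [ox door]]].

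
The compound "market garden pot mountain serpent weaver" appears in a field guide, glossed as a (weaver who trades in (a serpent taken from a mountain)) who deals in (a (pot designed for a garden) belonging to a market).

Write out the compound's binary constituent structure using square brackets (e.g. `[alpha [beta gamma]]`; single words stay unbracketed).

[[market [garden pot]] [[mountain serpent] weaver]]

The outermost head in the paraphrase is "weaver" (specifically "mountain serpent weaver"), modified by "market garden pot".
Inside "market garden pot": head "pot" (specifically "garden pot"), modifier "market".
Inside "garden pot": head "pot", modifier "garden".
Inside "mountain serpent weaver": head "weaver", modifier "mountain serpent".
Inside "mountain serpent": head "serpent", modifier "mountain".
Putting it together: [[market [garden pot]] [[mountain serpent] weaver]].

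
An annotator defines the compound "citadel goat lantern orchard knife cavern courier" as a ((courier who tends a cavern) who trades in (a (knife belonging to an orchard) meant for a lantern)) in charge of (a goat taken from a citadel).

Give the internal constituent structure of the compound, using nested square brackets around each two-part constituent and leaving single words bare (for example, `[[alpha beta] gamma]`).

[[citadel goat] [[lantern [orchard knife]] [cavern courier]]]

At the top level: head "courier" (specifically "lantern orchard knife cavern courier"); modifier "citadel goat".
"citadel goat" → head "goat", modifier "citadel".
"lantern orchard knife cavern courier" → head "courier" (specifically "cavern courier"), modifier "lantern orchard knife".
"lantern orchard knife" → head "knife" (specifically "orchard knife"), modifier "lantern".
"orchard knife" → head "knife", modifier "orchard".
"cavern courier" → head "courier", modifier "cavern".
Putting it together: [[citadel goat] [[lantern [orchard knife]] [cavern courier]]].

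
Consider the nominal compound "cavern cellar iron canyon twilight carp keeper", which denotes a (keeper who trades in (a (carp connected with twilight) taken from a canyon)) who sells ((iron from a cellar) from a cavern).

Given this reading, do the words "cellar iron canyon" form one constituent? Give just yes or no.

The top-level split is [cavern cellar iron] [canyon twilight carp keeper]; the full structure is [[cavern [cellar iron]] [[canyon [twilight carp]] keeper]].
"cellar iron canyon" straddles a constituent boundary, so it is not a single unit.

no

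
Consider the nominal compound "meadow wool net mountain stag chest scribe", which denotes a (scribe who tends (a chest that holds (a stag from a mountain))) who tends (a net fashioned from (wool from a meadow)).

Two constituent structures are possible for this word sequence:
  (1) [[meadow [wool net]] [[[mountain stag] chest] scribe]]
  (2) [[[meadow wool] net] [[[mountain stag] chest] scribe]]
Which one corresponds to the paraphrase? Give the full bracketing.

The paraphrase's head is the "scribe" part ("mountain stag chest scribe"); its modifier is "meadow wool net".
That top-level split, carried through the inner groups, gives [[[meadow wool] net] [[[mountain stag] chest] scribe]].

[[[meadow wool] net] [[[mountain stag] chest] scribe]]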